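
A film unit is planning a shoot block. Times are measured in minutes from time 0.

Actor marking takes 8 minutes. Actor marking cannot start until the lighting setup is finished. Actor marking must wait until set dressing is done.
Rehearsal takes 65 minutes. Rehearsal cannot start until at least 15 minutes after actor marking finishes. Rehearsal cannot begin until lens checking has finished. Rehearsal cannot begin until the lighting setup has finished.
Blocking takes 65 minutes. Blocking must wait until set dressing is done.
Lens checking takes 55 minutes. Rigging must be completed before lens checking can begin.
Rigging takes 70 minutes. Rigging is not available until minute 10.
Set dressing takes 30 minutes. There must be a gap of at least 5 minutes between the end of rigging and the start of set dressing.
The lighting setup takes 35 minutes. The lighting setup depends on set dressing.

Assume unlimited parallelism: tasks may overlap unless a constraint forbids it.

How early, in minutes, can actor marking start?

150

Rigging waits on its own release at minute 10, so it starts at minute 10 and finishes at 10 + 70 = minute 80.
Set dressing waits on rigging (finishes minute 80, plus 5-minute gap → minute 85), so it starts at minute 85 and finishes at 85 + 30 = minute 115.
After set dressing (finishes minute 115), the lighting setup can start at minute 115 and finishes at minute 150.
Actor marking waits on the lighting setup (finishes minute 150); set dressing (finishes minute 115). The latest of these is minute 150, which is the earliest actor marking can start.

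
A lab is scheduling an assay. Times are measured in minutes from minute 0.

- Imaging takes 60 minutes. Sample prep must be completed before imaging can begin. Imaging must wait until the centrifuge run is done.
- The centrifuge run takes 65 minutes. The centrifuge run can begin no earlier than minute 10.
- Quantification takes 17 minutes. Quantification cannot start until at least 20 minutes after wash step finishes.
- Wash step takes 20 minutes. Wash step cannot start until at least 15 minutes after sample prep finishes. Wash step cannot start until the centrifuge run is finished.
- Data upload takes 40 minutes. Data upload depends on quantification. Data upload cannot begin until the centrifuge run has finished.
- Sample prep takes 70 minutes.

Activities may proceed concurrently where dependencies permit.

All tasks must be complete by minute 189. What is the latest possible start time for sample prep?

7

Data upload has no dependents, so it just needs to finish by minute 189. Starting by 189 − 40 = minute 149 achieves that.
Quantification feeds into data upload (must start by minute 149); so quantification must finish by minute 149 and therefore start by minute 132.
Wash step feeds into quantification (must start by minute 132, minus 20-minute gap → minute 112); so wash step must finish by minute 112 and therefore start by minute 92.
Imaging has no dependents, so it just needs to finish by minute 189. Starting by 189 − 60 = minute 129 achieves that.
For sample prep: wash step (must start by minute 92, minus 15-minute gap → minute 77); imaging (must start by minute 129). The most restrictive is minute 77; with a 70-minute duration, sample prep must start by minute 7.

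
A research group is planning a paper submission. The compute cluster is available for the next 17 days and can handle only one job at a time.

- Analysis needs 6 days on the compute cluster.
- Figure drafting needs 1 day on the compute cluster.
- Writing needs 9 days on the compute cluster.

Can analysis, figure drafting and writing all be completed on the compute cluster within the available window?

Running back to back, the jobs need 6 + 1 + 9 = 16 days on the compute cluster.
Since 16 ≤ 17, they fit within the window.

Yes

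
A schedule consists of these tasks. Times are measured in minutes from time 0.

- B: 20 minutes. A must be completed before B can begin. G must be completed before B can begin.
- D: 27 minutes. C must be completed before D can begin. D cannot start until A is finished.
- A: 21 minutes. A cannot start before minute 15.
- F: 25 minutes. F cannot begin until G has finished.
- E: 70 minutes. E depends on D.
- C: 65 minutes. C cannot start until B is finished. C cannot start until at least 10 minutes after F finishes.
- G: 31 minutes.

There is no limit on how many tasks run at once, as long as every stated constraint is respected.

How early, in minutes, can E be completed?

228

G can start immediately at minute 0; it finishes at minute 31.
After G (finishes minute 31), F can start at minute 31 and finishes at minute 56.
A cannot begin until its own release at minute 15. It runs from minute 15 to 15 + 21 = minute 36.
For B: A (finishes minute 36); G (finishes minute 31). Taking the maximum gives a start of minute 36, and it finishes at 36 + 20 = minute 56.
For C: B (finishes minute 56); F (finishes minute 56, plus 10-minute gap → minute 66). Taking the maximum gives a start of minute 66, and it finishes at 66 + 65 = minute 131.
For D: C (finishes minute 131); A (finishes minute 36). Taking the maximum gives a start of minute 131, and it finishes at 131 + 27 = minute 158.
E waits on D (finishes minute 158), so it starts at minute 158 and finishes at 158 + 70 = minute 228.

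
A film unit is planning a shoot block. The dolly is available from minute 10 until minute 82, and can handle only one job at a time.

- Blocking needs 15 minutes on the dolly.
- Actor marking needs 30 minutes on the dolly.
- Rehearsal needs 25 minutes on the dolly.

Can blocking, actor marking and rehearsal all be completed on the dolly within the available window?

Yes

The dolly window is 82 − 10 = 72 minutes.
Running back to back, the jobs need 15 + 30 + 25 = 70 minutes on the dolly.
Since 70 ≤ 72, they fit within the window.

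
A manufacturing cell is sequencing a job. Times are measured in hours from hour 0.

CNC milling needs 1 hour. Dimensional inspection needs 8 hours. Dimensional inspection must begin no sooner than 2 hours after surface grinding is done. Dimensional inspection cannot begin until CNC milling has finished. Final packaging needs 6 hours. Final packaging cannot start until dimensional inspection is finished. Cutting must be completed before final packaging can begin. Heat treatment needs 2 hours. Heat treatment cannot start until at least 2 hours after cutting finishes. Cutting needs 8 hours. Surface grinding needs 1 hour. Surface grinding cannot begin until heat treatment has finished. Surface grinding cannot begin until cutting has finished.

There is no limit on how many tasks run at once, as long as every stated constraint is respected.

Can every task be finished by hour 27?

No

CNC milling has no prerequisites, so it starts at hour 0 and finishes at hour 1.
Nothing blocks cutting, so it runs from hour 0 to hour 8.
After cutting (finishes hour 8, plus 2-hour gap → hour 10), heat treatment can start at hour 10 and finishes at hour 12.
Surface grinding cannot start until heat treatment (finishes hour 12); cutting (finishes hour 8). The controlling bound is hour 12, so surface grinding finishes at 12 + 1 = hour 13.
For dimensional inspection: surface grinding (finishes hour 13, plus 2-hour gap → hour 15); CNC milling (finishes hour 1). Taking the maximum gives a start of hour 15, and it finishes at 15 + 8 = hour 23.
Final packaging needs all of dimensional inspection (finishes hour 23); cutting (finishes hour 8). That puts its earliest start at hour 23; it finishes at 23 + 6 = hour 29.
The earliest everything can be done is hour 29, which is after the deadline of 27, so it is not possible.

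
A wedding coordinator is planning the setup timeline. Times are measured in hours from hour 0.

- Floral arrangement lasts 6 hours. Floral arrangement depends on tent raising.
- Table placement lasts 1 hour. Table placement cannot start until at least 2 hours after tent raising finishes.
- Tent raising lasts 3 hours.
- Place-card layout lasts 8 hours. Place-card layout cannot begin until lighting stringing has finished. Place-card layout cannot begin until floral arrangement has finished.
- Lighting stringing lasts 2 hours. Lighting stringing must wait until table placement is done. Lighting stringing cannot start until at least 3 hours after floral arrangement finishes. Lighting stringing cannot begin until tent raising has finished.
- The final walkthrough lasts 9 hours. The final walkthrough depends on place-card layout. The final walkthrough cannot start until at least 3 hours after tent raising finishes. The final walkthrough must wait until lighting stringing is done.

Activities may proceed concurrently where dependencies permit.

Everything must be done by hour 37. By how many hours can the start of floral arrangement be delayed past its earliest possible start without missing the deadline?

6

Tent raising can start immediately at hour 0; it finishes at hour 3.
Floral arrangement cannot begin until tent raising (finishes hour 3). It runs from hour 3 to 3 + 6 = hour 9.

Working backward from the deadline:
The final walkthrough has no dependents, so it just needs to finish by hour 37. Starting by 37 − 9 = hour 28 achieves that.
Since the final walkthrough (must start by hour 28) depends on it, place-card layout must finish by hour 28. Backing off its 8-hour duration gives a latest start of hour 20.
Lighting stringing has several dependents: place-card layout (must start by hour 20); the final walkthrough (must start by hour 28). The earliest of those limits is hour 20, so lighting stringing must start by 20 − 2 = hour 18.
For floral arrangement: lighting stringing (must start by hour 18, minus 3-hour gap → hour 15); place-card layout (must start by hour 20). The most restrictive is hour 15; with a 6-hour duration, floral arrangement must start by hour 9.
So floral arrangement can start as early as hour 3 and as late as hour 9, giving 9 − 3 = 6 hours of slack.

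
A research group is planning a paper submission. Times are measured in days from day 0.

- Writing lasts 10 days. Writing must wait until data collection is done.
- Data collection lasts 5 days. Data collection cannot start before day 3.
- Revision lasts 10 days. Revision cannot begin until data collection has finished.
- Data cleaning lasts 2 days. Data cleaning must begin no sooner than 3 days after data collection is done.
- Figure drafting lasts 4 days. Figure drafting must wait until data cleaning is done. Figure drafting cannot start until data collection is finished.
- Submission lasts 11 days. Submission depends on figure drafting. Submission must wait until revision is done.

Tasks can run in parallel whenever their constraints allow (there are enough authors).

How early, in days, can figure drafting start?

After its own release at day 3, data collection can start at day 3 and finishes at day 8.
After data collection (finishes day 8, plus 3-day gap → day 11), data cleaning can start at day 11 and finishes at day 13.
Figure drafting waits on data cleaning (finishes day 13); data collection (finishes day 8). The latest of these is day 13, which is the earliest figure drafting can start.

13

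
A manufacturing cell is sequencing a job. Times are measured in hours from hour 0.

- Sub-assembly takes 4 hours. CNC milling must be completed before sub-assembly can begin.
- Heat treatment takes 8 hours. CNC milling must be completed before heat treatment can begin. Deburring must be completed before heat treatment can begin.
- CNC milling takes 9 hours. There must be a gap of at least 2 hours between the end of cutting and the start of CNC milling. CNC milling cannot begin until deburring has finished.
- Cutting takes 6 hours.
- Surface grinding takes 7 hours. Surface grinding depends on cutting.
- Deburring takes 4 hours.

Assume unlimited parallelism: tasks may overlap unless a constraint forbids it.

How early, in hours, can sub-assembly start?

17

Deburring can start immediately at hour 0; it finishes at hour 4.
Nothing blocks cutting, so it runs from hour 0 to hour 6.
For CNC milling: cutting (finishes hour 6, plus 2-hour gap → hour 8); deburring (finishes hour 4). Taking the maximum gives a start of hour 8, and it finishes at 8 + 9 = hour 17.
Sub-assembly waits on CNC milling (finishes hour 17), so the earliest it can start is hour 17.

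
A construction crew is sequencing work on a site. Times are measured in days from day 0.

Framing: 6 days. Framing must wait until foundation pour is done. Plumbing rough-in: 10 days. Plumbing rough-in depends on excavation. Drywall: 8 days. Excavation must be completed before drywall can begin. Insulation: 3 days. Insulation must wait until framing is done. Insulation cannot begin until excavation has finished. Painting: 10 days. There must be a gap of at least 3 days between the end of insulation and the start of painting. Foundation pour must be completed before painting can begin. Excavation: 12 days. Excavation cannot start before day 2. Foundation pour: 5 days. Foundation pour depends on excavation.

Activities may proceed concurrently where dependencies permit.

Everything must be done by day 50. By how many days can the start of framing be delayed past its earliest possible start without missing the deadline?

9

After its own release at day 2, excavation can start at day 2 and finishes at day 14.
After excavation (finishes day 14), foundation pour can start at day 14 and finishes at day 19.
After foundation pour (finishes day 19), framing can start at day 19 and finishes at day 25.

Working backward from the deadline:
Nothing follows painting; the deadline of day 50 is its only limit. It must start by 50 − 10 = day 40.
Insulation must finish before painting (must start by day 40, minus 3-day gap → day 37). With a 3-day duration, insulation must start by 37 − 3 = day 34.
Framing must finish before insulation (must start by day 34). With a 6-day duration, framing must start by 34 − 6 = day 28.
So framing can start as early as day 19 and as late as day 28, giving 28 − 19 = 9 days of slack.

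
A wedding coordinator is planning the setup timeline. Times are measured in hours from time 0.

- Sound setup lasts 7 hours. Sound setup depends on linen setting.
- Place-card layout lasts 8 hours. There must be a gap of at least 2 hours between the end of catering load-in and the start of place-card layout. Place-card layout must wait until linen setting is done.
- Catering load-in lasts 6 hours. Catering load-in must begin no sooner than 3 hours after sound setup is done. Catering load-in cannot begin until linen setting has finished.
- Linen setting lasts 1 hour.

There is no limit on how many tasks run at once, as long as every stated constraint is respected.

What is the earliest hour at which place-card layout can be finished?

27

Linen setting has no prerequisites, so it starts at hour 0 and finishes at hour 1.
Sound setup cannot begin until linen setting (finishes hour 1). It runs from hour 1 to 1 + 7 = hour 8.
Catering load-in has to wait for sound setup (finishes hour 8, plus 3-hour gap → hour 11); linen setting (finishes hour 1). The latest of these is hour 11, so catering load-in runs hour 11 to 11 + 6 = hour 17.
Place-card layout needs all of catering load-in (finishes hour 17, plus 2-hour gap → hour 19); linen setting (finishes hour 1). That puts its earliest start at hour 19; it finishes at 19 + 8 = hour 27.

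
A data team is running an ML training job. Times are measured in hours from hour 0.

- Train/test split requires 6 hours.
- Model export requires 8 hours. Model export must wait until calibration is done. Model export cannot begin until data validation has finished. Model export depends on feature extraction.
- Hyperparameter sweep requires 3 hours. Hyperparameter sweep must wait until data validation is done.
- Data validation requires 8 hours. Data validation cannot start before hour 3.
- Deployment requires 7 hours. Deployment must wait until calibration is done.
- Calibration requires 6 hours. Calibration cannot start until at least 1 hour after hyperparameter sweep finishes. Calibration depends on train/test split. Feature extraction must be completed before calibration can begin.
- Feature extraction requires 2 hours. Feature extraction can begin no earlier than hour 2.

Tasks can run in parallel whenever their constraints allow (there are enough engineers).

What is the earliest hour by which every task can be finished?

Train/test split can start immediately at hour 0; it finishes at hour 6.
Feature extraction cannot begin until its own release at hour 2. It runs from hour 2 to 2 + 2 = hour 4.
Data validation waits on its own release at hour 3, so it starts at hour 3 and finishes at 3 + 8 = hour 11.
Hyperparameter sweep cannot begin until data validation (finishes hour 11). It runs from hour 11 to 11 + 3 = hour 14.
Calibration has to wait for hyperparameter sweep (finishes hour 14, plus 1-hour gap → hour 15); train/test split (finishes hour 6); feature extraction (finishes hour 4). The latest of these is hour 15, so calibration runs hour 15 to 15 + 6 = hour 21.
Deployment cannot begin until calibration (finishes hour 21). It runs from hour 21 to 21 + 7 = hour 28.
Model export needs all of calibration (finishes hour 21); data validation (finishes hour 11); feature extraction (finishes hour 4). That puts its earliest start at hour 21; it finishes at 21 + 8 = hour 29.
All tasks are finished once the last one completes. Finish times: Data validation at 11, Feature extraction at 4, Train/test split at 6, Hyperparameter sweep at 14, Calibration at 21, Model export at 29, Deployment at 28. The latest is hour 29.

29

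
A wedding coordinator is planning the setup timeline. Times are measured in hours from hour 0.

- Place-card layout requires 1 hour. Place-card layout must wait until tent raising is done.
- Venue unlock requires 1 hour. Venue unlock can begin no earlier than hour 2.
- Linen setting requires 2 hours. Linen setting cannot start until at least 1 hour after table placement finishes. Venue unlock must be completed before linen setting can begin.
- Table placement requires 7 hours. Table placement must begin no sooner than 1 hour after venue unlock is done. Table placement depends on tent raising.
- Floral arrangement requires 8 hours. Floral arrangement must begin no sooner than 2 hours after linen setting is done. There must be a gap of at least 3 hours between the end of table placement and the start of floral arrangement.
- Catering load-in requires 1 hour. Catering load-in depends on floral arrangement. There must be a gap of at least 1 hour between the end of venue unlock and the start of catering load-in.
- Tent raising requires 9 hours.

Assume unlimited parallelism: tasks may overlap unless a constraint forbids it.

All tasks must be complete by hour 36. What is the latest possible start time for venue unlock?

To finish by hour 36, catering load-in (duration 1) must start no later than hour 35.
Floral arrangement feeds into catering load-in (must start by hour 35); so floral arrangement must finish by hour 35 and therefore start by hour 27.
Linen setting feeds into floral arrangement (must start by hour 27, minus 2-hour gap → hour 25); so linen setting must finish by hour 25 and therefore start by hour 23.
Table placement has several dependents: linen setting (must start by hour 23, minus 1-hour gap → hour 22); floral arrangement (must start by hour 27, minus 3-hour gap → hour 24). The earliest of those limits is hour 22, so table placement must start by 22 − 7 = hour 15.
Venue unlock has several dependents: table placement (must start by hour 15, minus 1-hour gap → hour 14); linen setting (must start by hour 23); catering load-in (must start by hour 35, minus 1-hour gap → hour 34). The earliest of those limits is hour 14, so venue unlock must start by 14 − 1 = hour 13.

13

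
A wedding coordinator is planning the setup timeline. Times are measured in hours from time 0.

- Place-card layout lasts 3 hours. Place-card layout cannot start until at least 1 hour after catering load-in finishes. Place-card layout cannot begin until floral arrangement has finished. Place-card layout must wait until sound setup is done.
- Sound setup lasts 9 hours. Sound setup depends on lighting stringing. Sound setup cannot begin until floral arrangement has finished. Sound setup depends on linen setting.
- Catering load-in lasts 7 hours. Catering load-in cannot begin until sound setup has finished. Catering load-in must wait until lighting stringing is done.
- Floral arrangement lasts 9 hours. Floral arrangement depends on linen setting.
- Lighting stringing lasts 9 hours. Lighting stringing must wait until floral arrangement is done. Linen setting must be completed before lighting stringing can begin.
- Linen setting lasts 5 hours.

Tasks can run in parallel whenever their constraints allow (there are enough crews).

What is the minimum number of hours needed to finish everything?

43

Nothing blocks linen setting, so it runs from hour 0 to hour 5.
After linen setting (finishes hour 5), floral arrangement can start at hour 5 and finishes at hour 14.
For lighting stringing: floral arrangement (finishes hour 14); linen setting (finishes hour 5). Taking the maximum gives a start of hour 14, and it finishes at 14 + 9 = hour 23.
For sound setup: lighting stringing (finishes hour 23); floral arrangement (finishes hour 14); linen setting (finishes hour 5). Taking the maximum gives a start of hour 23, and it finishes at 23 + 9 = hour 32.
Catering load-in needs all of sound setup (finishes hour 32); lighting stringing (finishes hour 23). That puts its earliest start at hour 32; it finishes at 32 + 7 = hour 39.
Place-card layout cannot start until catering load-in (finishes hour 39, plus 1-hour gap → hour 40); floral arrangement (finishes hour 14); sound setup (finishes hour 32). The controlling bound is hour 40, so place-card layout finishes at 40 + 3 = hour 43.
All tasks are finished once the last one completes. Finish times: Linen setting at 5, Floral arrangement at 14, Lighting stringing at 23, Sound setup at 32, Catering load-in at 39, Place-card layout at 43. The latest is hour 43.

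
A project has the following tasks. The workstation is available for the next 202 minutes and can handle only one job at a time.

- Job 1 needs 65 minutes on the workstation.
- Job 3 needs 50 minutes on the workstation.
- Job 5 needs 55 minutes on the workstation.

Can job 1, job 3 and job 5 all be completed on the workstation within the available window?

Running back to back, the jobs need 65 + 50 + 55 = 170 minutes on the workstation.
Since 170 ≤ 202, they fit within the window.

Yes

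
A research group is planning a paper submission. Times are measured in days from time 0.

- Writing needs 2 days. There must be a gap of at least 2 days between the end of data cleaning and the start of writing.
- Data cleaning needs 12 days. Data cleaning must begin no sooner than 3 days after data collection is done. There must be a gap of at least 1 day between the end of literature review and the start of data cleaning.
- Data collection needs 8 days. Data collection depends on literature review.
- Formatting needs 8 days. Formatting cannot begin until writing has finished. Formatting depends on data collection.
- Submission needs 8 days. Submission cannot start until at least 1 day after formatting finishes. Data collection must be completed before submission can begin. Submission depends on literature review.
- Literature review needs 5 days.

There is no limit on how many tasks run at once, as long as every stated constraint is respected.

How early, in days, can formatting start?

32

Nothing blocks literature review, so it runs from day 0 to day 5.
Data collection cannot begin until literature review (finishes day 5). It runs from day 5 to 5 + 8 = day 13.
Data cleaning cannot start until data collection (finishes day 13, plus 3-day gap → day 16); literature review (finishes day 5, plus 1-day gap → day 6). The controlling bound is day 16, so data cleaning finishes at 16 + 12 = day 28.
Writing waits on data cleaning (finishes day 28, plus 2-day gap → day 30), so it starts at day 30 and finishes at 30 + 2 = day 32.
Formatting waits on writing (finishes day 32); data collection (finishes day 13). The latest of these is day 32, which is the earliest formatting can start.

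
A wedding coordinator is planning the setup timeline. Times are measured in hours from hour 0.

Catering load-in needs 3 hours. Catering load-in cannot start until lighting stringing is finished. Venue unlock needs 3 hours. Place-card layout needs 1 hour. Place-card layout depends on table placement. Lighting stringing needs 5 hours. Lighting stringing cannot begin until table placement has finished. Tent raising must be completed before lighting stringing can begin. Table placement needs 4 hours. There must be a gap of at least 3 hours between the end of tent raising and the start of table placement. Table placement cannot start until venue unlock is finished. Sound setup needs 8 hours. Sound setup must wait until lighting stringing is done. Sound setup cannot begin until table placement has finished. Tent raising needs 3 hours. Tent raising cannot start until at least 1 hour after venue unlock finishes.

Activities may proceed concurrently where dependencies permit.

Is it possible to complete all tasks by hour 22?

No

Venue unlock can start immediately at hour 0; it finishes at hour 3.
After venue unlock (finishes hour 3, plus 1-hour gap → hour 4), tent raising can start at hour 4 and finishes at hour 7.
Table placement has to wait for tent raising (finishes hour 7, plus 3-hour gap → hour 10); venue unlock (finishes hour 3). The latest of these is hour 10, so table placement runs hour 10 to 10 + 4 = hour 14.
Place-card layout cannot begin until table placement (finishes hour 14). It runs from hour 14 to 14 + 1 = hour 15.
Lighting stringing cannot start until table placement (finishes hour 14); tent raising (finishes hour 7). The controlling bound is hour 14, so lighting stringing finishes at 14 + 5 = hour 19.
Catering load-in cannot begin until lighting stringing (finishes hour 19). It runs from hour 19 to 19 + 3 = hour 22.
Sound setup cannot start until lighting stringing (finishes hour 19); table placement (finishes hour 14). The controlling bound is hour 19, so sound setup finishes at 19 + 8 = hour 27.
The earliest everything can be done is hour 27, which is after the deadline of 22, so it is not possible.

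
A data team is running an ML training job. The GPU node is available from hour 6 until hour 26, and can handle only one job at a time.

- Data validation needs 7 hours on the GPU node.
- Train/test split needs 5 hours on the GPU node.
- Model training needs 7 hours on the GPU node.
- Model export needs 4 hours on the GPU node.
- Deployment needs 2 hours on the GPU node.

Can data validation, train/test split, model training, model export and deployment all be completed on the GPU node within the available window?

The GPU node window is 26 − 6 = 20 hours.
Running back to back, the jobs need 7 + 5 + 7 + 4 + 2 = 25 hours on the GPU node.
Since 25 > 20, they cannot all fit.

No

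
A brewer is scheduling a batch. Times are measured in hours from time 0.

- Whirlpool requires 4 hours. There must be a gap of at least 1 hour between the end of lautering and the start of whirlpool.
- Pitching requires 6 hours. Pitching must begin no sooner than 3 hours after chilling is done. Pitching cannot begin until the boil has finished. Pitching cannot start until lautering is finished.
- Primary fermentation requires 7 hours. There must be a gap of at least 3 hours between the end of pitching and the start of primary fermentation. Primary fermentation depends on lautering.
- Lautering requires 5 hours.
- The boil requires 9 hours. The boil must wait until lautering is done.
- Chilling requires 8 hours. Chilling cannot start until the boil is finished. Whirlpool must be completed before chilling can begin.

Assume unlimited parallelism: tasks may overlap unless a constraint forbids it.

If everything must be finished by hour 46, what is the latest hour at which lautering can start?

5

Primary fermentation has no dependents, so it just needs to finish by hour 46. Starting by 46 − 7 = hour 39 achieves that.
Pitching feeds into primary fermentation (must start by hour 39, minus 3-hour gap → hour 36); so pitching must finish by hour 36 and therefore start by hour 30.
Since pitching (must start by hour 30, minus 3-hour gap → hour 27) depends on it, chilling must finish by hour 27. Backing off its 8-hour duration gives a latest start of hour 19.
The boil must finish in time for chilling (must start by hour 19); pitching (must start by hour 30). The tightest is hour 19, so the boil must start by 19 − 9 = hour 10.
Whirlpool must finish before chilling (must start by hour 19). With a 4-hour duration, whirlpool must start by 19 − 4 = hour 15.
Lautering feeds the boil (must start by hour 10); whirlpool (must start by hour 15, minus 1-hour gap → hour 14); pitching (must start by hour 30); primary fermentation (must start by hour 39). Taking the minimum, lautering must finish by hour 10 and start by 10 − 5 = hour 5.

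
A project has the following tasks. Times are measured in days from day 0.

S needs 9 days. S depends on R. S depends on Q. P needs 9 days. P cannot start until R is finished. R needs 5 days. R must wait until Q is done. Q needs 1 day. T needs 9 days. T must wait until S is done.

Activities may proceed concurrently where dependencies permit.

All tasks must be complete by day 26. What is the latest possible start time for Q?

2

To finish by day 26, P (duration 9) must start no later than day 17.
T must finish by day 26; it takes 9 days, so it must start by 26 − 9 = day 17.
Since T (must start by day 17) depends on it, S must finish by day 17. Backing off its 9-day duration gives a latest start of day 8.
R feeds P (must start by day 17); S (must start by day 8). Taking the minimum, R must finish by day 8 and start by 8 − 5 = day 3.
Q feeds R (must start by day 3); S (must start by day 8). Taking the minimum, Q must finish by day 3 and start by 3 − 1 = day 2.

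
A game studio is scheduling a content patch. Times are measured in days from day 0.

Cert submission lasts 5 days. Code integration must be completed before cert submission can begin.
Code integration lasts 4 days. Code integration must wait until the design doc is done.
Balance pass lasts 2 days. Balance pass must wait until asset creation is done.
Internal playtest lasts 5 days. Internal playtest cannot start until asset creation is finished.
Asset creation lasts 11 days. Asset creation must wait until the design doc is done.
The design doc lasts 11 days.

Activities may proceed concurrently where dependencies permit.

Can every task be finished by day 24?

No

The design doc can start immediately at day 0; it finishes at day 11.
Code integration waits on the design doc (finishes day 11), so it starts at day 11 and finishes at 11 + 4 = day 15.
Cert submission waits on code integration (finishes day 15), so it starts at day 15 and finishes at 15 + 5 = day 20.
Asset creation waits on the design doc (finishes day 11), so it starts at day 11 and finishes at 11 + 11 = day 22.
After asset creation (finishes day 22), balance pass can start at day 22 and finishes at day 24.
Internal playtest cannot begin until asset creation (finishes day 22). It runs from day 22 to 22 + 5 = day 27.
The earliest everything can be done is day 27, which is after the deadline of 24, so it is not possible.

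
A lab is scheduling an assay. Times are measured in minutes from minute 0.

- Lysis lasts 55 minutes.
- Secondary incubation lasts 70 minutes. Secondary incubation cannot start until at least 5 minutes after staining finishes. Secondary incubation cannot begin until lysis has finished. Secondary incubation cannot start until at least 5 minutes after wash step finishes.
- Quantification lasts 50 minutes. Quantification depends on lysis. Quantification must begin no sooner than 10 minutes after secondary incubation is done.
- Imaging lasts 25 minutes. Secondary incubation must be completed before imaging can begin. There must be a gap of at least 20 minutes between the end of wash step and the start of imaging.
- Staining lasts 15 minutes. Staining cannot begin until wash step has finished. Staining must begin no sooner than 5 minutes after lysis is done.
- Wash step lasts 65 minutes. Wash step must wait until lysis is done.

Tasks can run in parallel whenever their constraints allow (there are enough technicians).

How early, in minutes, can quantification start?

220

Lysis can start immediately at minute 0; it finishes at minute 55.
After lysis (finishes minute 55), wash step can start at minute 55 and finishes at minute 120.
Staining has to wait for wash step (finishes minute 120); lysis (finishes minute 55, plus 5-minute gap → minute 60). The latest of these is minute 120, so staining runs minute 120 to 120 + 15 = minute 135.
Secondary incubation needs all of staining (finishes minute 135, plus 5-minute gap → minute 140); lysis (finishes minute 55); wash step (finishes minute 120, plus 5-minute gap → minute 125). That puts its earliest start at minute 140; it finishes at 140 + 70 = minute 210.
Quantification waits on lysis (finishes minute 55); secondary incubation (finishes minute 210, plus 10-minute gap → minute 220). The latest of these is minute 220, which is the earliest quantification can start.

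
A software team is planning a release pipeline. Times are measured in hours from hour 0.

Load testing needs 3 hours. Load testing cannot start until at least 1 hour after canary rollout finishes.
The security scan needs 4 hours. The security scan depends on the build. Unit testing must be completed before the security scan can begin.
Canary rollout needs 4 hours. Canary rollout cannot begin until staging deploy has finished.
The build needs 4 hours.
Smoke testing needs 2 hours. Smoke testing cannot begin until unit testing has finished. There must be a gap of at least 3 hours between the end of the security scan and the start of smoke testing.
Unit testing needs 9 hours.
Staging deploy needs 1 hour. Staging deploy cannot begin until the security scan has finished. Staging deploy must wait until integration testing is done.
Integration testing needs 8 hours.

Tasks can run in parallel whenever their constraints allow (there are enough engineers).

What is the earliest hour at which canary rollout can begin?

14

Integration testing can start immediately at hour 0; it finishes at hour 8.
Unit testing can start immediately at hour 0; it finishes at hour 9.
Nothing blocks the build, so it runs from hour 0 to hour 4.
For the security scan: the build (finishes hour 4); unit testing (finishes hour 9). Taking the maximum gives a start of hour 9, and it finishes at 9 + 4 = hour 13.
For staging deploy: the security scan (finishes hour 13); integration testing (finishes hour 8). Taking the maximum gives a start of hour 13, and it finishes at 13 + 1 = hour 14.
Canary rollout waits on staging deploy (finishes hour 14), so the earliest it can start is hour 14.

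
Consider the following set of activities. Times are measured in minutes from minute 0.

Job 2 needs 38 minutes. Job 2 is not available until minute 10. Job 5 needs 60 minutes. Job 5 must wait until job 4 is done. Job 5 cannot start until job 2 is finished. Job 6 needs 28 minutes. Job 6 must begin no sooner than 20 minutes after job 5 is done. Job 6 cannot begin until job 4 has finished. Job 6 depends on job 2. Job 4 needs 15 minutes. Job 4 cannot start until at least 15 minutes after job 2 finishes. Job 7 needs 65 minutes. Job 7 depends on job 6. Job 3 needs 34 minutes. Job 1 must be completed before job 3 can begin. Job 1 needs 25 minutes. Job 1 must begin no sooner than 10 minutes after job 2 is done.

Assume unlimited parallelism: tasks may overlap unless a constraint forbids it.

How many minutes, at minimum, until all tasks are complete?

After its own release at minute 10, job 2 can start at minute 10 and finishes at minute 48.
Job 4 cannot begin until job 2 (finishes minute 48, plus 15-minute gap → minute 63). It runs from minute 63 to 63 + 15 = minute 78.
Job 5 needs all of job 4 (finishes minute 78); job 2 (finishes minute 48). That puts its earliest start at minute 78; it finishes at 78 + 60 = minute 138.
For job 6: job 5 (finishes minute 138, plus 20-minute gap → minute 158); job 4 (finishes minute 78); job 2 (finishes minute 48). Taking the maximum gives a start of minute 158, and it finishes at 158 + 28 = minute 186.
Job 7 waits on job 6 (finishes minute 186), so it starts at minute 186 and finishes at 186 + 65 = minute 251.
After job 2 (finishes minute 48, plus 10-minute gap → minute 58), job 1 can start at minute 58 and finishes at minute 83.
Job 3 waits on job 1 (finishes minute 83), so it starts at minute 83 and finishes at 83 + 34 = minute 117.
All tasks are finished once the last one completes. Finish times: Job 1 at 83, Job 2 at 48, Job 3 at 117, Job 4 at 78, Job 5 at 138, Job 6 at 186, Job 7 at 251. The latest is minute 251.

251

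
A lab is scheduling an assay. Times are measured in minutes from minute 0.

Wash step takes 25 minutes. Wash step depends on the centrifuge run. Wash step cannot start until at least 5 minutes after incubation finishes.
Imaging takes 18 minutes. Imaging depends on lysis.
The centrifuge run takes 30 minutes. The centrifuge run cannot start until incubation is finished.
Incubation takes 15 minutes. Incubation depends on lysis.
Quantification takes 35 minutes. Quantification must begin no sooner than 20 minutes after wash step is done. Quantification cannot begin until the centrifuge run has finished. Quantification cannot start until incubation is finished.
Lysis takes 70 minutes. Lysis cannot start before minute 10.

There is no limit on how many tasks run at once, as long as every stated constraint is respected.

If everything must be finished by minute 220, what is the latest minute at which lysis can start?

Nothing follows quantification; the deadline of minute 220 is its only limit. It must start by 220 − 35 = minute 185.
Wash step feeds into quantification (must start by minute 185, minus 20-minute gap → minute 165); so wash step must finish by minute 165 and therefore start by minute 140.
The centrifuge run has several dependents: wash step (must start by minute 140); quantification (must start by minute 185). The earliest of those limits is minute 140, so the centrifuge run must start by 140 − 30 = minute 110.
Incubation must finish in time for the centrifuge run (must start by minute 110); wash step (must start by minute 140, minus 5-minute gap → minute 135); quantification (must start by minute 185). The tightest is minute 110, so incubation must start by 110 − 15 = minute 95.
Nothing follows imaging; the deadline of minute 220 is its only limit. It must start by 220 − 18 = minute 202.
Lysis has several dependents: incubation (must start by minute 95); imaging (must start by minute 202). The earliest of those limits is minute 95, so lysis must start by 95 − 70 = minute 25.

25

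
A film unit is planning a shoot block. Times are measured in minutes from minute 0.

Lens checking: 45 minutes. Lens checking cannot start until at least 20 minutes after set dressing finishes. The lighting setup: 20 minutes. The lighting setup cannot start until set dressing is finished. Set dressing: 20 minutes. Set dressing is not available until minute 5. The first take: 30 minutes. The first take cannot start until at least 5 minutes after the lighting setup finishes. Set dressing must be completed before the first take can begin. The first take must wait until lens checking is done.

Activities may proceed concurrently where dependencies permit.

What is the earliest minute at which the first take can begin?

After its own release at minute 5, set dressing can start at minute 5 and finishes at minute 25.
Lens checking cannot begin until set dressing (finishes minute 25, plus 20-minute gap → minute 45). It runs from minute 45 to 45 + 45 = minute 90.
After set dressing (finishes minute 25), the lighting setup can start at minute 25 and finishes at minute 45.
The first take waits on the lighting setup (finishes minute 45, plus 5-minute gap → minute 50); set dressing (finishes minute 25); lens checking (finishes minute 90). The latest of these is minute 90, which is the earliest the first take can start.

90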